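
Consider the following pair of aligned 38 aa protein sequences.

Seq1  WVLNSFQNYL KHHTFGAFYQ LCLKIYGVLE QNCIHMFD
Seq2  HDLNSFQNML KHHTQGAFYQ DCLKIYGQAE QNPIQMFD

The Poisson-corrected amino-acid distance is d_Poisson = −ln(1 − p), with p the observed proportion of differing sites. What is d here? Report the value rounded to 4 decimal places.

0.2703

The sequences differ at positions 1 (W/H), 2 (V/D), 9 (Y/M), 15 (F/Q), 21 (L/D), 28 (V/Q), 29 (L/A), 33 (C/P), 35 (H/Q).
p = 9/38 = 0.236842.
d = −ln(1 − 0.236842) = −ln(0.763158) = 0.2703.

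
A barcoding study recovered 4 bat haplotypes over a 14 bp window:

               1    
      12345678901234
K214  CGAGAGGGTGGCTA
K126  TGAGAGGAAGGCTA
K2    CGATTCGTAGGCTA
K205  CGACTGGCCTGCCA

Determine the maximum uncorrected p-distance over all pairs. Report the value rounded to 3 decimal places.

0.500

Pairwise Hamming distances:
  K214 vs K126: 3
  K214 vs K2: 5
  K214 vs K205: 6
  K126 vs K2: 5
  K126 vs K205: 7
  K2 vs K205: 6
The largest is 7 mismatches, between K126 and K205; p = 7/14 = 0.500.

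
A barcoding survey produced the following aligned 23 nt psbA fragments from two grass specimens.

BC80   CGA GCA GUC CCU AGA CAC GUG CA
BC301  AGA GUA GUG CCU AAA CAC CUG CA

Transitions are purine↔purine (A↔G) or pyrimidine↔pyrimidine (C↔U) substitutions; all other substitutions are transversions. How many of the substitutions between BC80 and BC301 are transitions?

Mismatches occur at site 1 (C/A, transversion), site 5 (C/U, transition), site 9 (C/G, transversion), site 14 (G/A, transition), site 19 (G/C, transversion).
Of the 5 differences, 2 transitions and 3 transversions, so the answer is 2.

2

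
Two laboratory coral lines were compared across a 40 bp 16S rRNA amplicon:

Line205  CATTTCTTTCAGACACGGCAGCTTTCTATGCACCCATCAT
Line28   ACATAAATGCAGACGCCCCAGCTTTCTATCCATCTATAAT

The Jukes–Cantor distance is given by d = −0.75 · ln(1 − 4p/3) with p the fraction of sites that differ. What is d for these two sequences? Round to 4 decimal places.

0.4715

Mismatches occur at site 1 (C→A), site 2 (A→C), site 3 (T→A), site 5 (T→A), site 6 (C→A), site 7 (T→A), site 9 (T→G), site 15 (A→G), site 17 (G→C), site 18 (G→C), site 30 (G→C), site 33 (C→T), site 35 (C→T), site 38 (C→A).
p = 14/40 = 0.350000.
d = −0.75 · ln(1 − (4/3)·0.350000) = −0.75 · ln(0.533333) = −0.75 · (-0.628609) = 0.4715.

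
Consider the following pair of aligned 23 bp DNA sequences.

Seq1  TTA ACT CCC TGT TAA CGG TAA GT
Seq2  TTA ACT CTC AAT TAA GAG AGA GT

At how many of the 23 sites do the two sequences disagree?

7

Differing sites — 8:C/T; 10:T/A; 11:G/A; 16:C/G; 17:G/A; 19:T/A; 20:A/G.
That gives 7 mismatches out of 23 aligned sites, so the Hamming distance is 7.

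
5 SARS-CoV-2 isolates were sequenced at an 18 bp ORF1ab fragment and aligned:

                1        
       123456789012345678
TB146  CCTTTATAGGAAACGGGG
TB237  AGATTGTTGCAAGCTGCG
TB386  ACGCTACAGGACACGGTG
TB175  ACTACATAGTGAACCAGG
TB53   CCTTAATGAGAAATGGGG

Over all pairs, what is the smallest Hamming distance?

Pairwise Hamming distances:
  TB146 vs TB237: 9
  TB146 vs TB386: 6
  TB146 vs TB175: 7
  TB146 vs TB53: 4
  TB237 vs TB386: 11
  TB237 vs TB175: 12
  TB237 vs TB53: 12
  TB386 vs TB175: 10
  TB386 vs TB53: 10
  TB175 vs TB53: 10
The smallest is 4, between TB146 and TB53.

4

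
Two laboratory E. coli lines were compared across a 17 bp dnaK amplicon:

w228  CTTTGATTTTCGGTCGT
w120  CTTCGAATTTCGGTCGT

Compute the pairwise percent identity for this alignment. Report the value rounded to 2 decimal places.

88.24%

Differing sites — 4:T/C; 7:T/A.
15 of the 17 sites match, so the percent identity is 15/17 × 100 = 88.24%.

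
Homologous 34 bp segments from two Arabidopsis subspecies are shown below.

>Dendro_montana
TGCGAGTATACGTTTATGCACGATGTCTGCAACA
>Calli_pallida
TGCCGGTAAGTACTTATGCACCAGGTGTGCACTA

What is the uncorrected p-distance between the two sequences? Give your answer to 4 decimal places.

0.3529

Differing sites — 4:G/C; 5:A/G; 9:T/A; 10:A/G; 11:C/T; 12:G/A; 13:T/C; 22:G/C; 24:T/G; 27:C/G; 32:A/C; 33:C/T.
There are 12 differences over 34 sites, so p = 12/34 = 0.3529.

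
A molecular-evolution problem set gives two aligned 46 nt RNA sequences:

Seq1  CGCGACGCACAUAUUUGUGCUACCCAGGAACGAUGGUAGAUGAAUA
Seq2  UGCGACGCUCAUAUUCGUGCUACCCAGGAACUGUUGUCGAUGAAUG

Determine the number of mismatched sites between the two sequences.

The sequences differ at positions 1 (C/U), 9 (A/U), 16 (U/C), 32 (G/U), 33 (A/G), 35 (G/U), 38 (A/C), 46 (A/G).
That gives 8 mismatches out of 46 aligned sites, so the Hamming distance is 8.

8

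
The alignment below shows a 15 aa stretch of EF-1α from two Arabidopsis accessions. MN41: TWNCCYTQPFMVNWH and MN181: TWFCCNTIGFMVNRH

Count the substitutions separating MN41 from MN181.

The sequences differ at positions 3 (N/F), 6 (Y/N), 8 (Q/I), 9 (P/G), 14 (W/R).
That gives 5 mismatches out of 15 aligned sites, so the Hamming distance is 5.

5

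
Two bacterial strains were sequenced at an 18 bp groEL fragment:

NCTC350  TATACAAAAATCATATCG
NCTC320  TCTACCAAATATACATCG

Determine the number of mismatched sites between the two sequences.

6

Mismatches occur at site 2 (A↔C), site 6 (A↔C), site 10 (A↔T), site 11 (T↔A), site 12 (C↔T), site 14 (T↔C).
That gives 6 mismatches out of 18 aligned sites, so the Hamming distance is 6.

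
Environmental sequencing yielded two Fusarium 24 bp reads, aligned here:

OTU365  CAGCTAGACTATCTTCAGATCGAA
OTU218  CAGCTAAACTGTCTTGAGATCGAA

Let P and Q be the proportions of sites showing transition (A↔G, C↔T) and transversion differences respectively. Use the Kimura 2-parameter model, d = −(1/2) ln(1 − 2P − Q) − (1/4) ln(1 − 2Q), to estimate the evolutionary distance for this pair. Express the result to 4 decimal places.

Mismatches occur at site 7 (G/A, transition), site 11 (A/G, transition), site 16 (C/G, transversion).
Of the 3 differences, 2 transitions and 1 transversion over 24 sites: P = 2/24 = 0.083333, Q = 1/24 = 0.041667.
d = −0.5·ln(0.791667) − 0.25·ln(0.916666) = −0.5·(-0.233614) − 0.25·(-0.087012) = 0.1386.

0.1386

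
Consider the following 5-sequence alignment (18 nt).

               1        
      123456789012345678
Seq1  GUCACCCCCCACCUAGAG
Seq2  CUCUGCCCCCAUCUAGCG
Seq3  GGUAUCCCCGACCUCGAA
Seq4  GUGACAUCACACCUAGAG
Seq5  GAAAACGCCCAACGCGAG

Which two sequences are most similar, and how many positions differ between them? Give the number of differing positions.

Pairwise Hamming distances:
  Seq1 vs Seq2: 5
  Seq1 vs Seq3: 6
  Seq1 vs Seq4: 4
  Seq1 vs Seq5: 7
  Seq2 vs Seq3: 10
  Seq2 vs Seq4: 9
  Seq2 vs Seq5: 10
  Seq3 vs Seq4: 9
  Seq3 vs Seq5: 8
  Seq4 vs Seq5: 9
The smallest is 4, between Seq1 and Seq4.

4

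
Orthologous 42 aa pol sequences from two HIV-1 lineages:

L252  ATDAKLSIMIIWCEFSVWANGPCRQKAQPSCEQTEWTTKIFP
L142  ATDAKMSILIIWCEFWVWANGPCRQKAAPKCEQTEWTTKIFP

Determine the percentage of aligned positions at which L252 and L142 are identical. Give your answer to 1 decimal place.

Mismatches occur at site 6 (L↔M), site 9 (M↔L), site 16 (S↔W), site 28 (Q↔A), site 30 (S↔K).
37 of the 42 sites match, so the percent identity is 37/42 × 100 = 88.1%.

88.1%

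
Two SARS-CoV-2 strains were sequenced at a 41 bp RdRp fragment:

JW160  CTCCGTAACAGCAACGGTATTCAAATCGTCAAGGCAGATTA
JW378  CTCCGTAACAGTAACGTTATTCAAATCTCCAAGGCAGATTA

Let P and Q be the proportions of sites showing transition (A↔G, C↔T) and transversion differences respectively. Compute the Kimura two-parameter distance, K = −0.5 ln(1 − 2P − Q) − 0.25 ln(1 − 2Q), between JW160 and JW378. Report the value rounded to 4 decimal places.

Mismatches occur at site 12 (C/T, transition), site 17 (G/T, transversion), site 28 (G/T, transversion), site 29 (T/C, transition).
Of the 4 differences, 2 transitions and 2 transversions over 41 sites: P = 2/41 = 0.048780, Q = 2/41 = 0.048780.
d = −0.5·ln(0.853660) − 0.25·ln(0.902440) = −0.5·(-0.158222) − 0.25·(-0.102653) = 0.1048.

0.1048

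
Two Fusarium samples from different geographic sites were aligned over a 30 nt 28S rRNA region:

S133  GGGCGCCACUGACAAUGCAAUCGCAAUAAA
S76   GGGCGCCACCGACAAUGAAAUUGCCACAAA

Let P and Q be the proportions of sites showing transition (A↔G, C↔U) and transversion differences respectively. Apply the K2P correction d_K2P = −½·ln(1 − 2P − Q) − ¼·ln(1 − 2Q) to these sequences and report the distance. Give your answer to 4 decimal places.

0.1909

Mismatches occur at site 10 (U→C, transition), site 18 (C→A, transversion), site 22 (C→U, transition), site 25 (A→C, transversion), site 27 (U→C, transition).
Of the 5 differences, 3 transitions and 2 transversions over 30 sites: P = 3/30 = 0.100000, Q = 2/30 = 0.066667.
d = −0.5·ln(0.733333) − 0.25·ln(0.866666) = −0.5·(-0.310155) − 0.25·(-0.143102) = 0.1909.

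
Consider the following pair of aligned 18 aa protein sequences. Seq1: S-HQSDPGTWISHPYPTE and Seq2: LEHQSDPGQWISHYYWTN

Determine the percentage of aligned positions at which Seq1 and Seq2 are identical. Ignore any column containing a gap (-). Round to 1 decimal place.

Excluding the 1 gap column leaves 17 comparable sites.
Mismatches occur at site 1 (S↔L), site 9 (T↔Q), site 14 (P↔Y), site 16 (P↔W), site 18 (E↔N).
12 of the 17 comparable sites match, so the percent identity is 12/17 × 100 = 70.6%.

70.6%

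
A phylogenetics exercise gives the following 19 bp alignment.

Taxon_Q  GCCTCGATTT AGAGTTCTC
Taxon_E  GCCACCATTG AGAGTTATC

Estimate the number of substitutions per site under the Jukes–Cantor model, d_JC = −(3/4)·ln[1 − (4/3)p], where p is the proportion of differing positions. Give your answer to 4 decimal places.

Differing sites — 4:T/A; 6:G/C; 10:T/G; 17:C/A.
p = 4/19 = 0.210526.
d = −0.75 · ln(1 − (4/3)·0.210526) = −0.75 · ln(0.719299) = −0.75 · (-0.329478) = 0.2471.

0.2471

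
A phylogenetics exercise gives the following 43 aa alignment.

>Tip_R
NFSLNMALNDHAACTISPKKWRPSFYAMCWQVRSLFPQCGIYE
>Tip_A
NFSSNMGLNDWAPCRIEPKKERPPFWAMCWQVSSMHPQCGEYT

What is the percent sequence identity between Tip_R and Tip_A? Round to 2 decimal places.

Mismatches occur at site 4 (L↔S), site 7 (A↔G), site 11 (H↔W), site 13 (A↔P), site 15 (T↔R), site 17 (S↔E), site 21 (W↔E), site 24 (S↔P), site 26 (Y↔W), site 33 (R↔S), site 35 (L↔M), site 36 (F↔H), site 41 (I↔E), site 43 (E↔T).
29 of the 43 sites match, so the percent identity is 29/43 × 100 = 67.44%.

67.44%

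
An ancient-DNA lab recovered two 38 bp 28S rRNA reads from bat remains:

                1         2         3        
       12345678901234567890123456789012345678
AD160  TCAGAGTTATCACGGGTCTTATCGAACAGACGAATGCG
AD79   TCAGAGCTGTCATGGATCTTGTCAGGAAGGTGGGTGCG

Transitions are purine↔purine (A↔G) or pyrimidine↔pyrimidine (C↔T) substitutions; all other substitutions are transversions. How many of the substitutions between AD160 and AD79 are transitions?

The sequences differ at positions 7 (T/C, transition), 9 (A/G, transition), 13 (C/T, transition), 16 (G/A, transition), 21 (A/G, transition), 24 (G/A, transition), 25 (A/G, transition), 26 (A/G, transition), 27 (C/A, transversion), 30 (A/G, transition), 31 (C/T, transition), 33 (A/G, transition), 34 (A/G, transition).
Of the 13 differences, 12 transitions and 1 transversion, so the answer is 12.

12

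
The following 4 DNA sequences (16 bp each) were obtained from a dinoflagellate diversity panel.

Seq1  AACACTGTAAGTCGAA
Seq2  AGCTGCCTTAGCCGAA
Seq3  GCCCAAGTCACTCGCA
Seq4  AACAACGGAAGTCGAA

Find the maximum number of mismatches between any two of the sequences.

Pairwise Hamming distances:
  Seq1 vs Seq2: 7
  Seq1 vs Seq3: 8
  Seq1 vs Seq4: 3
  Seq2 vs Seq3: 10
  Seq2 vs Seq4: 7
  Seq3 vs Seq4: 8
The largest is 10, between Seq2 and Seq3.

10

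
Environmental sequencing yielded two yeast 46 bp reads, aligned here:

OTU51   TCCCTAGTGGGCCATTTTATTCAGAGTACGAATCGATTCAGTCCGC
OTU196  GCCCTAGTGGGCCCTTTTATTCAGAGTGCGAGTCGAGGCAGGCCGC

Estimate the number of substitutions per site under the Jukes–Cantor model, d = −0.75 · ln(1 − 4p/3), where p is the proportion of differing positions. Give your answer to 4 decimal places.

0.1701

Mismatches occur at site 1 (T/G), site 14 (A/C), site 28 (A/G), site 32 (A/G), site 37 (T/G), site 38 (T/G), site 42 (T/G).
p = 7/46 = 0.152174.
d = −0.75 · ln(1 − (4/3)·0.152174) = −0.75 · ln(0.797101) = −0.75 · (-0.226774) = 0.1701.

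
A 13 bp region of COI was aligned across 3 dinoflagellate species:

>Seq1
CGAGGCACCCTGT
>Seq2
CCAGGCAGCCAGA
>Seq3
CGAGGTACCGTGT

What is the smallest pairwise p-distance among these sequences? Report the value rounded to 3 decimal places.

0.154

Pairwise Hamming distances:
  Seq1 vs Seq2: 4
  Seq1 vs Seq3: 2
  Seq2 vs Seq3: 6
The smallest is 2 mismatches, between Seq1 and Seq3; p = 2/13 = 0.154.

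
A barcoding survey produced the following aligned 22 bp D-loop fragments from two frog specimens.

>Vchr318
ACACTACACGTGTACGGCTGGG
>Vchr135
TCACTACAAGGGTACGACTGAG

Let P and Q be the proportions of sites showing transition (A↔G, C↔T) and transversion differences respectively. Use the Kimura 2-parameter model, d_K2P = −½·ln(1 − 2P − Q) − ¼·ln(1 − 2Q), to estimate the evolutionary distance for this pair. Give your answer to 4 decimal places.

The sequences differ at positions 1 (A/T, transversion), 9 (C/A, transversion), 11 (T/G, transversion), 17 (G/A, transition), 21 (G/A, transition).
Of the 5 differences, 2 transitions and 3 transversions over 22 sites: P = 2/22 = 0.090909, Q = 3/22 = 0.136364.
d = −0.5·ln(0.681818) − 0.25·ln(0.727272) = −0.5·(-0.382993) − 0.25·(-0.318455) = 0.2711.

0.2711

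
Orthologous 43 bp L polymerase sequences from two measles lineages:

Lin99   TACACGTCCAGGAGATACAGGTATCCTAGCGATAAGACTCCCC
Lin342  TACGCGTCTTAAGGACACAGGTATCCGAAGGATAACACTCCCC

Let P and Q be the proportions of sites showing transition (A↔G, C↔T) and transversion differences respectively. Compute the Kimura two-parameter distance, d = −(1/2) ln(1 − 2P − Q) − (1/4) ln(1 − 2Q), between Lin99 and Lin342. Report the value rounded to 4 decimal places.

Differing sites — 4:A/G (Ti); 9:C/T (Ti); 10:A/T (Tv); 11:G/A (Ti); 12:G/A (Ti); 13:A/G (Ti); 16:T/C (Ti); 27:T/G (Tv); 29:G/A (Ti); 30:C/G (Tv); 36:G/C (Tv).
Of the 11 differences, 7 transitions and 4 transversions over 43 sites: P = 7/43 = 0.162791, Q = 4/43 = 0.093023.
d = −0.5·ln(0.581395) − 0.25·ln(0.813954) = −0.5·(-0.542325) − 0.25·(-0.205851) = 0.3226.

0.3226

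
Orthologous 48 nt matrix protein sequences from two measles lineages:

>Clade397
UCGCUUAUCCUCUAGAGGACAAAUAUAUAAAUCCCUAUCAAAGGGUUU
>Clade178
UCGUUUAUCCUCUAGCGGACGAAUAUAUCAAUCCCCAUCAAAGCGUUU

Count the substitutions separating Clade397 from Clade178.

6

Differing sites — 4:C/U; 16:A/C; 21:A/G; 29:A/C; 36:U/C; 44:G/C.
That gives 6 mismatches out of 48 aligned sites, so the Hamming distance is 6.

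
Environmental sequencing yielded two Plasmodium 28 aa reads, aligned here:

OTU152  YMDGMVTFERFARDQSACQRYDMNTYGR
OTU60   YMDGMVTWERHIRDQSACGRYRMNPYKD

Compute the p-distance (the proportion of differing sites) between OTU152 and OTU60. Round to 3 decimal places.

0.286

The sequences differ at positions 8 (F/W), 11 (F/H), 12 (A/I), 19 (Q/G), 22 (D/R), 25 (T/P), 27 (G/K), 28 (R/D).
There are 8 differences over 28 sites, so p = 8/28 = 0.286.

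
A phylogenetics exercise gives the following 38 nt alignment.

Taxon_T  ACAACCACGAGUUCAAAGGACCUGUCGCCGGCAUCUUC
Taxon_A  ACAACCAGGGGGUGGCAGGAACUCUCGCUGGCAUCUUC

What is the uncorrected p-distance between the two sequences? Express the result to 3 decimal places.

Differing sites — 8:C/G; 10:A/G; 12:U/G; 14:C/G; 15:A/G; 16:A/C; 21:C/A; 24:G/C; 29:C/U.
There are 9 differences over 38 sites, so p = 9/38 = 0.237.

0.237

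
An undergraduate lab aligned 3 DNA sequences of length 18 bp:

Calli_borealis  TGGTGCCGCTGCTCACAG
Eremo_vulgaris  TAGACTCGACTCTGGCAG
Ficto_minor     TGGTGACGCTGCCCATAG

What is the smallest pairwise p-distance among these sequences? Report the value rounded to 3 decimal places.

0.167

Pairwise Hamming distances:
  Calli_borealis vs Eremo_vulgaris: 9
  Calli_borealis vs Ficto_minor: 3
  Eremo_vulgaris vs Ficto_minor: 11
The smallest is 3 mismatches, between Calli_borealis and Ficto_minor; p = 3/18 = 0.167.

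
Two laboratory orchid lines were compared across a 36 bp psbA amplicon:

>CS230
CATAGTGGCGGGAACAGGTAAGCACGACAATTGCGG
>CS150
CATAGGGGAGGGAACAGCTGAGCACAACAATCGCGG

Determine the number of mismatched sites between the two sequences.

6

Differing sites — 6:T/G; 9:C/A; 18:G/C; 20:A/G; 26:G/A; 32:T/C.
That gives 6 mismatches out of 36 aligned sites, so the Hamming distance is 6.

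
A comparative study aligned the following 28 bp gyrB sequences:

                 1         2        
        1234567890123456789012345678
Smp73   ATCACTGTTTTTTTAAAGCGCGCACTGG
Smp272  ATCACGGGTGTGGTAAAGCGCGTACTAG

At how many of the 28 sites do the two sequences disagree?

Differing sites — 6:T/G; 8:T/G; 10:T/G; 12:T/G; 13:T/G; 23:C/T; 27:G/A.
That gives 7 mismatches out of 28 aligned sites, so the Hamming distance is 7.

7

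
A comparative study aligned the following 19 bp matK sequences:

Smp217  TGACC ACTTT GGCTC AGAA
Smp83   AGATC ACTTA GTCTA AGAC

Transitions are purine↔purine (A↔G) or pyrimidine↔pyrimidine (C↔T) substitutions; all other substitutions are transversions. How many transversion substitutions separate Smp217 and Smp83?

5

Differing sites — 1:T/A (Tv); 4:C/T (Ti); 10:T/A (Tv); 12:G/T (Tv); 15:C/A (Tv); 19:A/C (Tv).
Of the 6 differences, 1 transition and 5 transversions, so the answer is 5.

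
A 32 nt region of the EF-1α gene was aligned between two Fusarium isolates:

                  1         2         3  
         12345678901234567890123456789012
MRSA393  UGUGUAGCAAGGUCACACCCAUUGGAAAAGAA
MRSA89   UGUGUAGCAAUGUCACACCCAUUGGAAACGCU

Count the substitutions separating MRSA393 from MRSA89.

4

Differing sites — 11:G/U; 29:A/C; 31:A/C; 32:A/U.
That gives 4 mismatches out of 32 aligned sites, so the Hamming distance is 4.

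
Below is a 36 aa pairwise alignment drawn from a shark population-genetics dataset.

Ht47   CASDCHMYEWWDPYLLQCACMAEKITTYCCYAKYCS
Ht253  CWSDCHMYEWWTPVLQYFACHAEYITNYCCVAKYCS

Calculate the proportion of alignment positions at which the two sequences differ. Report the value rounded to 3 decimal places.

Differing sites — 2:A/W; 12:D/T; 14:Y/V; 16:L/Q; 17:Q/Y; 18:C/F; 21:M/H; 24:K/Y; 27:T/N; 31:Y/V.
There are 10 differences over 36 sites, so p = 10/36 = 0.278.

0.278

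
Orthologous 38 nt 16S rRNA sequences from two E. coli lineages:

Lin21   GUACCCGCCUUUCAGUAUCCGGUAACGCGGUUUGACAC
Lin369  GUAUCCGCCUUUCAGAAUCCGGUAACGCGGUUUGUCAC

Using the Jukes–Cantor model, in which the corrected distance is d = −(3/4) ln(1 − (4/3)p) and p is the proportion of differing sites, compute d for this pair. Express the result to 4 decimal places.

0.0834

Differing sites — 4:C/U; 16:U/A; 35:A/U.
p = 3/38 = 0.078947.
d = −0.75 · ln(1 − (4/3)·0.078947) = −0.75 · ln(0.894737) = −0.75 · (-0.111225) = 0.0834.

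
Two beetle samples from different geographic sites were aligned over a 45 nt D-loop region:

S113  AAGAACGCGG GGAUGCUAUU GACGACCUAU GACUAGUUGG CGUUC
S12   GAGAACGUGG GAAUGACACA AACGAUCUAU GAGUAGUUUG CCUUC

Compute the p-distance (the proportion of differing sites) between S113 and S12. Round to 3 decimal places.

Differing sites — 1:A/G; 8:C/U; 12:G/A; 16:C/A; 17:U/C; 19:U/C; 20:U/A; 21:G/A; 26:C/U; 33:C/G; 39:G/U; 42:G/C.
There are 12 differences over 45 sites, so p = 12/45 = 0.267.

0.267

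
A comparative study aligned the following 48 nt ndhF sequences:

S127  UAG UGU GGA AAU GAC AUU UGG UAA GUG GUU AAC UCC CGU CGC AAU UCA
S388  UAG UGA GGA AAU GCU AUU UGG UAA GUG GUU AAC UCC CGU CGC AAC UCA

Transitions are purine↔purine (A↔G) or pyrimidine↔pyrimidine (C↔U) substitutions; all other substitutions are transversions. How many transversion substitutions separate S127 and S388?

Differing sites — 6:U/A (Tv); 14:A/C (Tv); 15:C/U (Ti); 45:U/C (Ti).
Of the 4 differences, 2 transitions and 2 transversions, so the answer is 2.

2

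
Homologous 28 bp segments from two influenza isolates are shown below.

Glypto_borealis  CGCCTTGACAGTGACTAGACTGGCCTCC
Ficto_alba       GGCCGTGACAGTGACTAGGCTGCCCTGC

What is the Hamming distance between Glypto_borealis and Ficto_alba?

The sequences differ at positions 1 (C/G), 5 (T/G), 19 (A/G), 23 (G/C), 27 (C/G).
That gives 5 mismatches out of 28 aligned sites, so the Hamming distance is 5.

5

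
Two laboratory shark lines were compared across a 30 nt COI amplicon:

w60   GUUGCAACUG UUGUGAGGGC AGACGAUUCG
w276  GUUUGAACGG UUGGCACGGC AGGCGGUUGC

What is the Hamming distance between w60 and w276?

The sequences differ at positions 4 (G/U), 5 (C/G), 9 (U/G), 14 (U/G), 15 (G/C), 17 (G/C), 23 (A/G), 26 (A/G), 29 (C/G), 30 (G/C).
That gives 10 mismatches out of 30 aligned sites, so the Hamming distance is 10.

10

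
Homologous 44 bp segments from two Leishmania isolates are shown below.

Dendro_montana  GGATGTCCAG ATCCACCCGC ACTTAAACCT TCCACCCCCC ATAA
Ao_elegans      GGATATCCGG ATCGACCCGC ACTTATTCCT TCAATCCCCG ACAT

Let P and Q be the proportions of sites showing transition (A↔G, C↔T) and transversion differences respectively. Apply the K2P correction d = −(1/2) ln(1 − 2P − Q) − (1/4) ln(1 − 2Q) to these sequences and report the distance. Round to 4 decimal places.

0.2711

Mismatches occur at site 5 (G/A, transition), site 9 (A/G, transition), site 14 (C/G, transversion), site 26 (A/T, transversion), site 27 (A/T, transversion), site 33 (C/A, transversion), site 35 (C/T, transition), site 40 (C/G, transversion), site 42 (T/C, transition), site 44 (A/T, transversion).
Of the 10 differences, 4 transitions and 6 transversions over 44 sites: P = 4/44 = 0.090909, Q = 6/44 = 0.136364.
d = −0.5·ln(0.681818) − 0.25·ln(0.727272) = −0.5·(-0.382993) − 0.25·(-0.318455) = 0.2711.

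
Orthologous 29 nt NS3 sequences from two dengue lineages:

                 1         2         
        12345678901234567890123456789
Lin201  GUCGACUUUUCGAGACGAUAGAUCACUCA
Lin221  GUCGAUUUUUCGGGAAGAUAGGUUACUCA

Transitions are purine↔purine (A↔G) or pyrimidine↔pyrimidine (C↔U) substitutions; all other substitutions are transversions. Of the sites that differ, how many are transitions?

4

The sequences differ at positions 6 (C/U, transition), 13 (A/G, transition), 16 (C/A, transversion), 22 (A/G, transition), 24 (C/U, transition).
Of the 5 differences, 4 transitions and 1 transversion, so the answer is 4.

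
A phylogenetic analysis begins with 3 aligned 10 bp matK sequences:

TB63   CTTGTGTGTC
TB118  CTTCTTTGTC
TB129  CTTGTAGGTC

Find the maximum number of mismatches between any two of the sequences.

Pairwise Hamming distances:
  TB63 vs TB118: 2
  TB63 vs TB129: 2
  TB118 vs TB129: 3
The largest is 3, between TB118 and TB129.

3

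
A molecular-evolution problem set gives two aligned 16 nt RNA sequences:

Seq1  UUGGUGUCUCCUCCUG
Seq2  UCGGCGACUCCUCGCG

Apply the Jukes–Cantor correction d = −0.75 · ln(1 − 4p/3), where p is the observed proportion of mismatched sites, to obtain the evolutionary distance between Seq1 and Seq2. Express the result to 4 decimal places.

0.4042

Differing sites — 2:U/C; 5:U/C; 7:U/A; 14:C/G; 15:U/C.
p = 5/16 = 0.312500.
d = −0.75 · ln(1 − (4/3)·0.312500) = −0.75 · ln(0.583333) = −0.75 · (-0.538997) = 0.4042.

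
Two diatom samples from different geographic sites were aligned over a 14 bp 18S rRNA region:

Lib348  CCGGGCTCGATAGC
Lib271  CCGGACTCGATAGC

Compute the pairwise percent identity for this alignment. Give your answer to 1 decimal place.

92.9%

Differing sites — 5:G/A.
13 of the 14 sites match, so the percent identity is 13/14 × 100 = 92.9%.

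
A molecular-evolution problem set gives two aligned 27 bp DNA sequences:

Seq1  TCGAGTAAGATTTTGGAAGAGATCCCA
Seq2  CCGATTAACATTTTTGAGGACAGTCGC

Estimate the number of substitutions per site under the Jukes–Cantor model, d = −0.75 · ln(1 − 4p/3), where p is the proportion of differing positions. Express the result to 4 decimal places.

0.5107

The sequences differ at positions 1 (T/C), 5 (G/T), 9 (G/C), 15 (G/T), 18 (A/G), 21 (G/C), 23 (T/G), 24 (C/T), 26 (C/G), 27 (A/C).
p = 10/27 = 0.370370.
d = −0.75 · ln(1 − (4/3)·0.370370) = −0.75 · ln(0.506173) = −0.75 · (-0.680877) = 0.5107.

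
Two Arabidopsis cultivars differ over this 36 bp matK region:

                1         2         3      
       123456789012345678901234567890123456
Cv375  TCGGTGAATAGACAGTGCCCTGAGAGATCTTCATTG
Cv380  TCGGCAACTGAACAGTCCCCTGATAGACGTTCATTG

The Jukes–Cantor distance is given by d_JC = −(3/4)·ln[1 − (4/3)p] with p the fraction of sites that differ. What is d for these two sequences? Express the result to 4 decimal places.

Differing sites — 5:T/C; 6:G/A; 8:A/C; 10:A/G; 11:G/A; 17:G/C; 24:G/T; 28:T/C; 29:C/G.
p = 9/36 = 0.250000.
d = −0.75 · ln(1 − (4/3)·0.250000) = −0.75 · ln(0.666667) = −0.75 · (-0.405465) = 0.3041.

0.3041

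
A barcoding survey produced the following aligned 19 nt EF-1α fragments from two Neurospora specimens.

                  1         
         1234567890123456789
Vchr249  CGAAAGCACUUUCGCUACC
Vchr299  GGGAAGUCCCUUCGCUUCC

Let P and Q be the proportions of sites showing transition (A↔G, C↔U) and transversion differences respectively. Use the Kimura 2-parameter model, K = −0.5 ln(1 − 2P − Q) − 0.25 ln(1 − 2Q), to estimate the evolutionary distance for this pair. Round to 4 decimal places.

The sequences differ at positions 1 (C/G, transversion), 3 (A/G, transition), 7 (C/U, transition), 8 (A/C, transversion), 10 (U/C, transition), 17 (A/U, transversion).
Of the 6 differences, 3 transitions and 3 transversions over 19 sites: P = 3/19 = 0.157895, Q = 3/19 = 0.157895.
d = −0.5·ln(0.526315) − 0.25·ln(0.684210) = −0.5·(-0.641855) − 0.25·(-0.379490) = 0.4158.

0.4158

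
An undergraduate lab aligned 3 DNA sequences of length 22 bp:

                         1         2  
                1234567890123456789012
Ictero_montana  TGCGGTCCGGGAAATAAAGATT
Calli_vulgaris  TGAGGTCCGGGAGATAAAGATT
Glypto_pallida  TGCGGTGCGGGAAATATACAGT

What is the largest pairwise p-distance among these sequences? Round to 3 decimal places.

Pairwise Hamming distances:
  Ictero_montana vs Calli_vulgaris: 2
  Ictero_montana vs Glypto_pallida: 4
  Calli_vulgaris vs Glypto_pallida: 6
The largest is 6 mismatches, between Calli_vulgaris and Glypto_pallida; p = 6/22 = 0.273.

0.273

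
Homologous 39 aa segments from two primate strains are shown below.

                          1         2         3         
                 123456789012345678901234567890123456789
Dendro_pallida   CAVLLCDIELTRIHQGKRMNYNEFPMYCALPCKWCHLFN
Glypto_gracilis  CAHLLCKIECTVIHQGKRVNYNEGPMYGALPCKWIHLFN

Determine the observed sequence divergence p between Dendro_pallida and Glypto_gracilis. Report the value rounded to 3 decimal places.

Differing sites — 3:V/H; 7:D/K; 10:L/C; 12:R/V; 19:M/V; 24:F/G; 28:C/G; 35:C/I.
There are 8 differences over 39 sites, so p = 8/39 = 0.205.

0.205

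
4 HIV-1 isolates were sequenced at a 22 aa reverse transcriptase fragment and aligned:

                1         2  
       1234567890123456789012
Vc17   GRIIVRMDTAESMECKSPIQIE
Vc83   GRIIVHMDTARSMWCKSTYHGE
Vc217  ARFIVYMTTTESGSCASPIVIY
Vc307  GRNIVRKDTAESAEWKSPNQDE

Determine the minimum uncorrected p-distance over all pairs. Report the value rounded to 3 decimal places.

Pairwise Hamming distances:
  Vc17 vs Vc83: 7
  Vc17 vs Vc217: 10
  Vc17 vs Vc307: 6
  Vc83 vs Vc217: 14
  Vc83 vs Vc307: 11
  Vc217 vs Vc307: 14
The smallest is 6 mismatches, between Vc17 and Vc307; p = 6/22 = 0.273.

0.273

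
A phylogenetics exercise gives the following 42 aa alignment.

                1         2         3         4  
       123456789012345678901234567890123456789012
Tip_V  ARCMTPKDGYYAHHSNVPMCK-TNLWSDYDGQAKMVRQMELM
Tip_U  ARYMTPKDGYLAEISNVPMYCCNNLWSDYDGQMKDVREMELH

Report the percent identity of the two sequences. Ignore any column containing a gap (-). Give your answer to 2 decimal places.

73.17%

Excluding the 1 gap column leaves 41 comparable sites.
The sequences differ at positions 3 (C/Y), 11 (Y/L), 13 (H/E), 14 (H/I), 20 (C/Y), 21 (K/C), 23 (T/N), 33 (A/M), 35 (M/D), 38 (Q/E), 42 (M/H).
30 of the 41 comparable sites match, so the percent identity is 30/41 × 100 = 73.17%.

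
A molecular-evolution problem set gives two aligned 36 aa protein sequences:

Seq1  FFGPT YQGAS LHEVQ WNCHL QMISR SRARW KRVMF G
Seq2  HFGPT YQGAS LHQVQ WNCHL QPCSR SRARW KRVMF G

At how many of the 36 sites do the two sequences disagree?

The sequences differ at positions 1 (F/H), 13 (E/Q), 22 (M/P), 23 (I/C).
That gives 4 mismatches out of 36 aligned sites, so the Hamming distance is 4.

4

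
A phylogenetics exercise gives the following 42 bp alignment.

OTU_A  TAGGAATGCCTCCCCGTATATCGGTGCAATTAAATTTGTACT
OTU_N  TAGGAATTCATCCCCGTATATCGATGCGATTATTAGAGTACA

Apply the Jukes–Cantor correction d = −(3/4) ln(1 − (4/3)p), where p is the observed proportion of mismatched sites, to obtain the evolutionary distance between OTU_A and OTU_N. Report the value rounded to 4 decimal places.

0.2865

The sequences differ at positions 8 (G/T), 10 (C/A), 24 (G/A), 28 (A/G), 33 (A/T), 34 (A/T), 35 (T/A), 36 (T/G), 37 (T/A), 42 (T/A).
p = 10/42 = 0.238095.
d = −0.75 · ln(1 − (4/3)·0.238095) = −0.75 · ln(0.682540) = −0.75 · (-0.381934) = 0.2865.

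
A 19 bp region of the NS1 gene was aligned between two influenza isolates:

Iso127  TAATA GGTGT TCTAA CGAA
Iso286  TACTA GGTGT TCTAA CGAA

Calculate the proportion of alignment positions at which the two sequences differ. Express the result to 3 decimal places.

A single mismatch occurs at site 3 (A↔C).
There are 1 differences over 19 sites, so p = 1/19 = 0.053.

0.053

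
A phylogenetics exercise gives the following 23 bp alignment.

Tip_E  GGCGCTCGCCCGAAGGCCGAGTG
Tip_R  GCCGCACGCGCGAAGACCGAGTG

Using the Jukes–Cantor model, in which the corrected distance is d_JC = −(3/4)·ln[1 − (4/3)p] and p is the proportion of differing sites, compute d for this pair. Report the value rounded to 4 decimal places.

0.1979

The sequences differ at positions 2 (G/C), 6 (T/A), 10 (C/G), 16 (G/A).
p = 4/23 = 0.173913.
d = −0.75 · ln(1 − (4/3)·0.173913) = −0.75 · ln(0.768116) = −0.75 · (-0.263815) = 0.1979.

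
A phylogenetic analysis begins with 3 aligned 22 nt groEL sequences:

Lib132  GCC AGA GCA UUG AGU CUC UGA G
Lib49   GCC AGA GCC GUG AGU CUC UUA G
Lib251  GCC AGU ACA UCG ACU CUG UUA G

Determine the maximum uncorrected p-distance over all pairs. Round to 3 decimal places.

0.318

Pairwise Hamming distances:
  Lib132 vs Lib49: 3
  Lib132 vs Lib251: 6
  Lib49 vs Lib251: 7
The largest is 7 mismatches, between Lib49 and Lib251; p = 7/22 = 0.318.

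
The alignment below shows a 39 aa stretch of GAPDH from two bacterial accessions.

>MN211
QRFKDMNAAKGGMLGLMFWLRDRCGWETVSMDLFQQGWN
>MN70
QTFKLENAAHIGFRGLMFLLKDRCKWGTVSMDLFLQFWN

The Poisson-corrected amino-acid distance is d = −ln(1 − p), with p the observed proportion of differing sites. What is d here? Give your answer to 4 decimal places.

Differing sites — 2:R/T; 5:D/L; 6:M/E; 10:K/H; 11:G/I; 13:M/F; 14:L/R; 19:W/L; 21:R/K; 25:G/K; 27:E/G; 35:Q/L; 37:G/F.
p = 13/39 = 0.333333.
d = −ln(1 − 0.333333) = −ln(0.666667) = 0.4055.

0.4055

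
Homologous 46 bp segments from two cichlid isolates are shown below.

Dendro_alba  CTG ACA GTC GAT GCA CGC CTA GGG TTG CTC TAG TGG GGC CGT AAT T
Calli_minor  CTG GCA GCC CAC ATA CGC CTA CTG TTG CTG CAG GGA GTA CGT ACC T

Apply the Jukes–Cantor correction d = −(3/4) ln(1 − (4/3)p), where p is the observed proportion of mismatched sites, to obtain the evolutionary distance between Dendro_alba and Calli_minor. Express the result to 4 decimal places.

0.4674

The sequences differ at positions 4 (A/G), 8 (T/C), 10 (G/C), 12 (T/C), 13 (G/A), 14 (C/T), 22 (G/C), 23 (G/T), 30 (C/G), 31 (T/C), 34 (T/G), 36 (G/A), 38 (G/T), 39 (C/A), 44 (A/C), 45 (T/C).
p = 16/46 = 0.347826.
d = −0.75 · ln(1 − (4/3)·0.347826) = −0.75 · ln(0.536232) = −0.75 · (-0.623188) = 0.4674.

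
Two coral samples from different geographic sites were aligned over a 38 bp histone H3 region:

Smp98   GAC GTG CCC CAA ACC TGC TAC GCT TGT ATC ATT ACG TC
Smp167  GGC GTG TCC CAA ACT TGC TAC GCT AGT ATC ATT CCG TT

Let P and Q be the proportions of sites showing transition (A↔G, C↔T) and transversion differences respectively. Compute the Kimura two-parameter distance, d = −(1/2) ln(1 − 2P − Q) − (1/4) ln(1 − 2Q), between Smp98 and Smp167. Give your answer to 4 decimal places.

Differing sites — 2:A/G (Ti); 7:C/T (Ti); 15:C/T (Ti); 25:T/A (Tv); 34:A/C (Tv); 38:C/T (Ti).
Of the 6 differences, 4 transitions and 2 transversions over 38 sites: P = 4/38 = 0.105263, Q = 2/38 = 0.052632.
d = −0.5·ln(0.736842) − 0.25·ln(0.894736) = −0.5·(-0.305382) − 0.25·(-0.111227) = 0.1805.

0.1805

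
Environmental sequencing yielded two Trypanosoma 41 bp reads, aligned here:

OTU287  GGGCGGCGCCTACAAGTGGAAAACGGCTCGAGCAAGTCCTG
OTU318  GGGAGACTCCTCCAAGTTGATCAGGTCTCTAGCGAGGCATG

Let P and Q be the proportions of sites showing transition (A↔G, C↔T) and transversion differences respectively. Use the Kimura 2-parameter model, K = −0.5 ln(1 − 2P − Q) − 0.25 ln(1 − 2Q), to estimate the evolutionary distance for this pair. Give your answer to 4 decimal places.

0.4200

The sequences differ at positions 4 (C/A, transversion), 6 (G/A, transition), 8 (G/T, transversion), 12 (A/C, transversion), 18 (G/T, transversion), 21 (A/T, transversion), 22 (A/C, transversion), 24 (C/G, transversion), 26 (G/T, transversion), 30 (G/T, transversion), 34 (A/G, transition), 37 (T/G, transversion), 39 (C/A, transversion).
Of the 13 differences, 2 transitions and 11 transversions over 41 sites: P = 2/41 = 0.048780, Q = 11/41 = 0.268293.
d = −0.5·ln(0.634147) − 0.25·ln(0.463414) = −0.5·(-0.455474) − 0.25·(-0.769134) = 0.4200.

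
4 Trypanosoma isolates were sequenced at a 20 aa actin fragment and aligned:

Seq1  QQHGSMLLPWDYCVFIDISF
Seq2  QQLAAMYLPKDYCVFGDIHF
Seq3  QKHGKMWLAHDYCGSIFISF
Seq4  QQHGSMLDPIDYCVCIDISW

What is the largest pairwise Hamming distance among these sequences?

12

Pairwise Hamming distances:
  Seq1 vs Seq2: 7
  Seq1 vs Seq3: 8
  Seq1 vs Seq4: 4
  Seq2 vs Seq3: 12
  Seq2 vs Seq4: 10
  Seq3 vs Seq4: 10
The largest is 12, between Seq2 and Seq3.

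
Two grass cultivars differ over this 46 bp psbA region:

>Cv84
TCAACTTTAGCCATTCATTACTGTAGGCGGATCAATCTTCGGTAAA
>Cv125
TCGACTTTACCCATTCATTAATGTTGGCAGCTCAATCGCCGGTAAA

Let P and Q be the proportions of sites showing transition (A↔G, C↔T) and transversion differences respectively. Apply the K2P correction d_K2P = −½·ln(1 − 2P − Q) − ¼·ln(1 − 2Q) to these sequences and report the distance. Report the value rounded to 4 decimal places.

0.1979

The sequences differ at positions 3 (A/G, transition), 10 (G/C, transversion), 21 (C/A, transversion), 25 (A/T, transversion), 29 (G/A, transition), 31 (A/C, transversion), 38 (T/G, transversion), 39 (T/C, transition).
Of the 8 differences, 3 transitions and 5 transversions over 46 sites: P = 3/46 = 0.065217, Q = 5/46 = 0.108696.
d = −0.5·ln(0.760870) − 0.25·ln(0.782608) = −0.5·(-0.273293) − 0.25·(-0.245123) = 0.1979.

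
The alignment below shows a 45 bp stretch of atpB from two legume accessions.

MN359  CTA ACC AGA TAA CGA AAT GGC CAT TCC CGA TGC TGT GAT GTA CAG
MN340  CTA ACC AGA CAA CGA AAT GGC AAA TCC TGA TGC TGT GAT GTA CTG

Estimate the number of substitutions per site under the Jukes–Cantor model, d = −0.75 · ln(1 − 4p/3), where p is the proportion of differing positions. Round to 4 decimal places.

The sequences differ at positions 10 (T/C), 22 (C/A), 24 (T/A), 28 (C/T), 44 (A/T).
p = 5/45 = 0.111111.
d = −0.75 · ln(1 − (4/3)·0.111111) = −0.75 · ln(0.851852) = −0.75 · (-0.160342) = 0.1203.

0.1203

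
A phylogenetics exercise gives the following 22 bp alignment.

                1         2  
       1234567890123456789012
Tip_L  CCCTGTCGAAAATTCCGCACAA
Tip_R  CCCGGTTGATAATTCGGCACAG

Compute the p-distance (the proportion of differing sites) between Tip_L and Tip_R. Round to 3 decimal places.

0.227

Mismatches occur at site 4 (T→G), site 7 (C→T), site 10 (A→T), site 16 (C→G), site 22 (A→G).
There are 5 differences over 22 sites, so p = 5/22 = 0.227.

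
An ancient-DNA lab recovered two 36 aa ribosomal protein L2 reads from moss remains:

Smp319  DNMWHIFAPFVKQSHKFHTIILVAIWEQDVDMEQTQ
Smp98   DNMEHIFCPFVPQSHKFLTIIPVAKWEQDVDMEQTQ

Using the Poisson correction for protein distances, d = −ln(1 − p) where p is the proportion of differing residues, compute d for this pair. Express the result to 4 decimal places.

0.1823

The sequences differ at positions 4 (W/E), 8 (A/C), 12 (K/P), 18 (H/L), 22 (L/P), 25 (I/K).
p = 6/36 = 0.166667.
d = −ln(1 − 0.166667) = −ln(0.833333) = 0.1823.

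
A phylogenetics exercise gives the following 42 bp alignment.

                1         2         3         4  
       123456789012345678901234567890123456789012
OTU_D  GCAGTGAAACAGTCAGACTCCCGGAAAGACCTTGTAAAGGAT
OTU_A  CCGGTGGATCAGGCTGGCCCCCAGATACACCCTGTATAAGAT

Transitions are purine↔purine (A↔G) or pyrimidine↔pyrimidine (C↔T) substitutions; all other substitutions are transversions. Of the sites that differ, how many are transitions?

Mismatches occur at site 1 (G/C, transversion), site 3 (A/G, transition), site 7 (A/G, transition), site 9 (A/T, transversion), site 13 (T/G, transversion), site 15 (A/T, transversion), site 17 (A/G, transition), site 19 (T/C, transition), site 23 (G/A, transition), site 26 (A/T, transversion), site 28 (G/C, transversion), site 32 (T/C, transition), site 37 (A/T, transversion), site 39 (G/A, transition).
Of the 14 differences, 7 transitions and 7 transversions, so the answer is 7.

7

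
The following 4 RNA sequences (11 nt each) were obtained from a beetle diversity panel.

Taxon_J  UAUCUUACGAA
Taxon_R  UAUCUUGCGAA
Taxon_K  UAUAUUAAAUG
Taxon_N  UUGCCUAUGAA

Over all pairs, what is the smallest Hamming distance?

Pairwise Hamming distances:
  Taxon_J vs Taxon_R: 1
  Taxon_J vs Taxon_K: 5
  Taxon_J vs Taxon_N: 4
  Taxon_R vs Taxon_K: 6
  Taxon_R vs Taxon_N: 5
  Taxon_K vs Taxon_N: 8
The smallest is 1, between Taxon_J and Taxon_R.

1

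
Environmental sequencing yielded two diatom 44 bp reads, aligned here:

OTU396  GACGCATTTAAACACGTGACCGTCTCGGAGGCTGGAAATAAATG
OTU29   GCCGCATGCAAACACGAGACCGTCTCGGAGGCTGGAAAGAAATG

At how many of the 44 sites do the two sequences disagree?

The sequences differ at positions 2 (A/C), 8 (T/G), 9 (T/C), 17 (T/A), 39 (T/G).
That gives 5 mismatches out of 44 aligned sites, so the Hamming distance is 5.

5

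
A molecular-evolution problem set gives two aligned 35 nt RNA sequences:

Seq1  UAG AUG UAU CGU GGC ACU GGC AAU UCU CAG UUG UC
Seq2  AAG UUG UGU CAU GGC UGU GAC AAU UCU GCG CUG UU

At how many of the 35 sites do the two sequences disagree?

11

The sequences differ at positions 1 (U/A), 4 (A/U), 8 (A/G), 11 (G/A), 16 (A/U), 17 (C/G), 20 (G/A), 28 (C/G), 29 (A/C), 31 (U/C), 35 (C/U).
That gives 11 mismatches out of 35 aligned sites, so the Hamming distance is 11.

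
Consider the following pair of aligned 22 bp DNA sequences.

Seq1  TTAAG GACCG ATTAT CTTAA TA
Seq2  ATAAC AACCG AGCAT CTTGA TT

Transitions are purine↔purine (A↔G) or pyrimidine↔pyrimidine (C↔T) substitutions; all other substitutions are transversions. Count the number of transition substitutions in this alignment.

The sequences differ at positions 1 (T/A, transversion), 5 (G/C, transversion), 6 (G/A, transition), 12 (T/G, transversion), 13 (T/C, transition), 19 (A/G, transition), 22 (A/T, transversion).
Of the 7 differences, 3 transitions and 4 transversions, so the answer is 3.

3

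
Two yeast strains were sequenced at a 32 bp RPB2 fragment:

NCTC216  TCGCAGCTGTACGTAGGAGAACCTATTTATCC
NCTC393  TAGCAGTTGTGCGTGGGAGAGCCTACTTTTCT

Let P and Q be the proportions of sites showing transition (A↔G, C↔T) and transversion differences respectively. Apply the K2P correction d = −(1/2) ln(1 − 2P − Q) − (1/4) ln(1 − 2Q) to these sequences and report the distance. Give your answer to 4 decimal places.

0.3211

Differing sites — 2:C/A (Tv); 7:C/T (Ti); 11:A/G (Ti); 15:A/G (Ti); 21:A/G (Ti); 26:T/C (Ti); 29:A/T (Tv); 32:C/T (Ti).
Of the 8 differences, 6 transitions and 2 transversions over 32 sites: P = 6/32 = 0.187500, Q = 2/32 = 0.062500.
d = −0.5·ln(0.562500) − 0.25·ln(0.875000) = −0.5·(-0.575364) − 0.25·(-0.133531) = 0.3211.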